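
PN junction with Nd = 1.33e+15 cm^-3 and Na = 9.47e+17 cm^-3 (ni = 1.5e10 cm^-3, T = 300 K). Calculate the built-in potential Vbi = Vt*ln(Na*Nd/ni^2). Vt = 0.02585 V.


Step 1: Compute Na*Nd/ni^2 = 9.47e+17 * 1.33e+15 / (1.5e10)^2 = 5.5978e+12
Step 2: ln(5.5978e+12) = 29.3534
Step 3: Vbi = 0.02585 * 29.3534 = 0.759 V

0.759


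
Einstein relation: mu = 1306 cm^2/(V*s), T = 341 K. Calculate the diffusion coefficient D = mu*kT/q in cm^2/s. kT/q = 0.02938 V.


Step 1: D = mu * (kT/q)
Step 2: D = 1306 * 0.02938
Step 3: D = 38.37 cm^2/s

38.37


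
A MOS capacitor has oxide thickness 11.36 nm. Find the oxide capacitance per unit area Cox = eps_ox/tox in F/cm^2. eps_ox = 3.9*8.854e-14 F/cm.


Step 1: eps_ox = 3.9 * 8.854e-14 = 3.45306e-13 F/cm
Step 2: tox in cm = 11.36 nm * 1e-7 = 1.1360e-06 cm
Step 3: Cox = 3.45306e-13 / 1.1360e-06 = 3.04e-07 F/cm^2

3.04e-07


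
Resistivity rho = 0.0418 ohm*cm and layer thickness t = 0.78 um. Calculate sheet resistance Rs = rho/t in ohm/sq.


Step 1: Convert thickness to cm: t = 0.78 um = 7.8000e-05 cm
Step 2: Rs = rho / t = 0.0418 / 7.8000e-05
Step 3: Rs = 535.9 ohm/sq

535.9


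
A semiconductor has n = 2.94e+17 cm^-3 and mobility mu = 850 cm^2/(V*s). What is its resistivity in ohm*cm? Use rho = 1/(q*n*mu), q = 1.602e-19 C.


Step 1: sigma = q * n * mu = 1.602e-19 * 2.94e+17 * 850 = 4.00340e+01 S/cm
Step 2: rho = 1 / sigma = 1 / 4.00340e+01 = 0.02498 ohm*cm

0.02498


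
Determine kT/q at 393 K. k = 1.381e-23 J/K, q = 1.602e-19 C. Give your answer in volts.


Step 1: kT = 1.381e-23 * 393 = 5.42733e-21 J
Step 2: Vt = kT/q = 5.42733e-21 / 1.602e-19
Step 3: Vt = 0.03388 V

0.03388


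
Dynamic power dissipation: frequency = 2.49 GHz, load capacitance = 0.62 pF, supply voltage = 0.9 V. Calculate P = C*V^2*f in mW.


Step 1: V^2 = 0.9^2 = 0.81 V^2
Step 2: P = C*V^2*f = 0.62e-12 F * 0.81 * 2.49e9 Hz
Step 3: P = 1.250478e-03 W
Step 4: P = 1.25 mW

1.25


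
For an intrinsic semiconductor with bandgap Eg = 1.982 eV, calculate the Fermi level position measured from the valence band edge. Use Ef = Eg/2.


Step 1: For an intrinsic semiconductor, the Fermi level sits at midgap.
Step 2: Ef = Eg / 2 = 1.982 / 2 = 0.991 eV

0.991


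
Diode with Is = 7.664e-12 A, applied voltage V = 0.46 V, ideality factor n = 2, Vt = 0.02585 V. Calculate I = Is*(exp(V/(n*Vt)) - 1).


Step 1: V/(n*Vt) = 0.46/(2*0.02585) = 8.8975
Step 2: exp(8.8975) = 7.3137e+03
Step 3: I = 7.664e-12 * (7.3137e+03 - 1) = 5.60e-08 A

5.60e-08


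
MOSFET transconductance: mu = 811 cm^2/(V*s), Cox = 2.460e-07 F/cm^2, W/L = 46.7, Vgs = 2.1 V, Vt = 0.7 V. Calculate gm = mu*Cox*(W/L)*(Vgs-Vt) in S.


Step 1: Vov = Vgs - Vt = 2.1 - 0.7 = 1.4 V
Step 2: gm = mu * Cox * (W/L) * Vov
Step 3: gm = 811 * 2.460e-07 * 46.7 * 1.4 = 1.30e-02 S

1.30e-02


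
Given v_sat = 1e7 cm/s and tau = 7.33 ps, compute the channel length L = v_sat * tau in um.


Step 1: tau in seconds = 7.33 ps * 1e-12 = 7.3300e-12 s
Step 2: L = v_sat * tau = 1e7 * 7.3300e-12 = 7.3300e-05 cm
Step 3: L in um = 7.3300e-05 * 1e4 = 0.733 um

0.733


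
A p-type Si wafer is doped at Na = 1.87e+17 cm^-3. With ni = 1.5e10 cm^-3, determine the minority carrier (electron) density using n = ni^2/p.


Step 1: Majority hole concentration p ≈ Na = 1.87e+17 cm^-3
Step 2: n = ni^2 / Na = (1.5e10)^2 / 1.87e+17
Step 3: n = 1.20e+03 cm^-3

1.20e+03


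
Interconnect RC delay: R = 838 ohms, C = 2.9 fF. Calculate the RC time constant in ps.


Step 1: tau = R * C
Step 2: tau = 838 * 2.9 fF = 838 * 2.9e-15 F
Step 3: tau = 2.4302e-12 s = 2.4302 ps

2.4302


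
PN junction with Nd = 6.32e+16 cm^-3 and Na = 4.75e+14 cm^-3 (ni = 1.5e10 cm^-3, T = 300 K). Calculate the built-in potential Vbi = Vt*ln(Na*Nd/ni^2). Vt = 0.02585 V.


Step 1: Compute Na*Nd/ni^2 = 4.75e+14 * 6.32e+16 / (1.5e10)^2 = 1.3342e+11
Step 2: ln(1.3342e+11) = 25.6168
Step 3: Vbi = 0.02585 * 25.6168 = 0.662 V

0.662


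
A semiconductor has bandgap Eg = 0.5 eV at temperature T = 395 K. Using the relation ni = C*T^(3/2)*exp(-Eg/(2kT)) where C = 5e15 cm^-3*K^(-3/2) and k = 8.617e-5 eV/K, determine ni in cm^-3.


Step 1: Compute kT = 8.617e-5 * 395 = 0.03403715 eV
Step 2: Exponent = -Eg/(2kT) = -0.5/(2*0.03403715) = -7.34492
Step 3: T^(3/2) = 395^1.5 = 7850.47
Step 4: ni = 5e15 * 7850.47 * exp(-7.34492) = 2.54e+16 cm^-3

2.54e+16


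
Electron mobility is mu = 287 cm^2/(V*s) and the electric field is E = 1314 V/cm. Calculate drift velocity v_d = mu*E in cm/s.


Step 1: v_d = mu * E
Step 2: v_d = 287 * 1314 = 377118
Step 3: v_d = 3.77e+05 cm/s

3.77e+05


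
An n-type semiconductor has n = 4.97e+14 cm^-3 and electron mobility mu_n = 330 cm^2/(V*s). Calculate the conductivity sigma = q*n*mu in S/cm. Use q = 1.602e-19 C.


Step 1: sigma = q * n * mu
Step 2: sigma = 1.602e-19 * 4.97e+14 * 330
Step 3: sigma = 2.627e-02 S/cm

2.627e-02


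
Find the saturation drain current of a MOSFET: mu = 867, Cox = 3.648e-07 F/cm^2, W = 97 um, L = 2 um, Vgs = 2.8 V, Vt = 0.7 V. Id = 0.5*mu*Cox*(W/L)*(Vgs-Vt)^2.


Step 1: Overdrive voltage Vov = Vgs - Vt = 2.8 - 0.7 = 2.1 V
Step 2: W/L = 97/2 = 48.5
Step 3: Id = 0.5 * 867 * 3.648e-07 * 48.5 * 2.1^2
Step 4: Id = 3.38e-02 A

3.38e-02


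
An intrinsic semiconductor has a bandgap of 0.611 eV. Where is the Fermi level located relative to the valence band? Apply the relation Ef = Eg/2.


Step 1: For an intrinsic semiconductor, the Fermi level sits at midgap.
Step 2: Ef = Eg / 2 = 0.611 / 2 = 0.3055 eV

0.3055


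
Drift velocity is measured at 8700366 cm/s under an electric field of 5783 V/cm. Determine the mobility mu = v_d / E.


Step 1: mu = v_d / E
Step 2: mu = 8700366 / 5783
Step 3: mu = 1504.47 cm^2/(V*s)

1504.47


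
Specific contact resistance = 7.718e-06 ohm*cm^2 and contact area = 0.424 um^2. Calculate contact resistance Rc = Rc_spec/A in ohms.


Step 1: Convert area to cm^2: 0.424 um^2 = 4.2400e-09 cm^2
Step 2: Rc = Rc_spec / A = 7.718e-06 / 4.2400e-09
Step 3: Rc = 1.82e+03 ohms

1.82e+03


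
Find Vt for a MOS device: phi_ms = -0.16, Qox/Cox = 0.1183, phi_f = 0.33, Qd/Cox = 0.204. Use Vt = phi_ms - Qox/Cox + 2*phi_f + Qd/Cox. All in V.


Step 1: Vt = phi_ms - Qox/Cox + 2*phi_f + Qd/Cox
Step 2: Vt = -0.16 - 0.1183 + 2*0.33 + 0.204
Step 3: Vt = -0.16 - 0.1183 + 0.66 + 0.204
Step 4: Vt = 0.5857 V

0.5857


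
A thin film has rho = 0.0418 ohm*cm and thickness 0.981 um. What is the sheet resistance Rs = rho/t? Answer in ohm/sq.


Step 1: Convert thickness to cm: t = 0.981 um = 9.8100e-05 cm
Step 2: Rs = rho / t = 0.0418 / 9.8100e-05
Step 3: Rs = 426.1 ohm/sq

426.1


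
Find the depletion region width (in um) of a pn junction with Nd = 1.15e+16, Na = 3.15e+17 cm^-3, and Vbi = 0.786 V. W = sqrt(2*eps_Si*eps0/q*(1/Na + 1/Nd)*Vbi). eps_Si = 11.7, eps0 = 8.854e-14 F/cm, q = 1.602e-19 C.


Step 1: 1/Na + 1/Nd = 1/3.15e+17 + 1/1.15e+16 = 9.01311e-17
Step 2: 2*eps*eps0/q = 2*11.7*8.854e-14/1.602e-19 = 1.293281e+07
Step 3: W^2 = 1.293281e+07 * 9.01311e-17 * 0.786 = 9.16200e-10
Step 4: W = sqrt(9.16200e-10) = 3.027e-05 cm = 0.3027 um

0.3027


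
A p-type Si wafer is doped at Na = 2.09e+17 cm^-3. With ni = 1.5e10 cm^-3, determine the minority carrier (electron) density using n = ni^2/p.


Step 1: Majority hole concentration p ≈ Na = 2.09e+17 cm^-3
Step 2: n = ni^2 / Na = (1.5e10)^2 / 2.09e+17
Step 3: n = 1.08e+03 cm^-3

1.08e+03


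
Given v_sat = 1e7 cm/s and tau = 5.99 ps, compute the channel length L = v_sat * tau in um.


Step 1: tau in seconds = 5.99 ps * 1e-12 = 5.9900e-12 s
Step 2: L = v_sat * tau = 1e7 * 5.9900e-12 = 5.9900e-05 cm
Step 3: L in um = 5.9900e-05 * 1e4 = 0.599 um

0.599


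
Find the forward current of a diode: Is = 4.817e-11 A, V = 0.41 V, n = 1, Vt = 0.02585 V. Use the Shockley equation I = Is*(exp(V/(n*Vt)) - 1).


Step 1: V/(n*Vt) = 0.41/(1*0.02585) = 15.8607
Step 2: exp(15.8607) = 7.7306e+06
Step 3: I = 4.817e-11 * (7.7306e+06 - 1) = 3.72e-04 A

3.72e-04


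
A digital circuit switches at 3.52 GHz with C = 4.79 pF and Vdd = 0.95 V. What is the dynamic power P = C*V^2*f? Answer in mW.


Step 1: V^2 = 0.95^2 = 0.9025 V^2
Step 2: P = C*V^2*f = 4.79e-12 F * 0.9025 * 3.52e9 Hz
Step 3: P = 1.5216872e-02 W
Step 4: P = 15.217 mW

15.217


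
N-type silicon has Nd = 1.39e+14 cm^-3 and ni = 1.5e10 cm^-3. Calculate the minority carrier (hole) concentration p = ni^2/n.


Step 1: Since Nd >> ni, n ≈ Nd = 1.39e+14 cm^-3
Step 2: p = ni^2 / n = (1.5e10)^2 / 1.39e+14
Step 3: p = 2.25e20 / 1.39e+14 = 1.62e+06 cm^-3

1.62e+06


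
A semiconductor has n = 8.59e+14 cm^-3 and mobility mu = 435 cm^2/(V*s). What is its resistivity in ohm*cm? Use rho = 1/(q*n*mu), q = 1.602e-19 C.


Step 1: sigma = q * n * mu = 1.602e-19 * 8.59e+14 * 435 = 5.98611e-02 S/cm
Step 2: rho = 1 / sigma = 1 / 5.98611e-02 = 16.71 ohm*cm

16.71


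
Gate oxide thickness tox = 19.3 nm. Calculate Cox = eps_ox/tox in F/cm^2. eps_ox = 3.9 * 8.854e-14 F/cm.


Step 1: eps_ox = 3.9 * 8.854e-14 = 3.45306e-13 F/cm
Step 2: tox in cm = 19.3 nm * 1e-7 = 1.9300e-06 cm
Step 3: Cox = 3.45306e-13 / 1.9300e-06 = 1.79e-07 F/cm^2

1.79e-07


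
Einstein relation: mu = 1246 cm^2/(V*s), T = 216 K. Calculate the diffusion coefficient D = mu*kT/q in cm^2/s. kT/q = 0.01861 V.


Step 1: D = mu * (kT/q)
Step 2: D = 1246 * 0.01861
Step 3: D = 23.19 cm^2/s

23.19


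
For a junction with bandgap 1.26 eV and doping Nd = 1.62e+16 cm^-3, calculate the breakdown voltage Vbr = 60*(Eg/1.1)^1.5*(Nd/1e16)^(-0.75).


Step 1: Eg/1.1 = 1.26/1.1 = 1.145455
Step 2: (Eg/1.1)^1.5 = 1.145455^1.5 = 1.225934
Step 3: (Nd/1e16)^(-0.75) = (1.62)^(-0.75) = 0.696408
Step 4: Vbr = 60 * 1.225934 * 0.696408 = 51.2 V

51.2


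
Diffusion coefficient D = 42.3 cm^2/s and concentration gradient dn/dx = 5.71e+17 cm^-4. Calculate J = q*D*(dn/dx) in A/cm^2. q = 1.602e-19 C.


Step 1: J = q * D * (dn/dx)
Step 2: J = 1.602e-19 * 42.3 * 5.71e+17
Step 3: J = 3.87e+00 A/cm^2

3.87e+00


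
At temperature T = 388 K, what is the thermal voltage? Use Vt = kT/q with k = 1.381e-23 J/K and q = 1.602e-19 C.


Step 1: kT = 1.381e-23 * 388 = 5.35828e-21 J
Step 2: Vt = kT/q = 5.35828e-21 / 1.602e-19
Step 3: Vt = 0.03345 V

0.03345


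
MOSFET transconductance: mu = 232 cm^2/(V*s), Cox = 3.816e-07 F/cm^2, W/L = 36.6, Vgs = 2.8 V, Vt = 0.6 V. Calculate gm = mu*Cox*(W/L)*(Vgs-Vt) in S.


Step 1: Vov = Vgs - Vt = 2.8 - 0.6 = 2.2 V
Step 2: gm = mu * Cox * (W/L) * Vov
Step 3: gm = 232 * 3.816e-07 * 36.6 * 2.2 = 7.13e-03 S

7.13e-03


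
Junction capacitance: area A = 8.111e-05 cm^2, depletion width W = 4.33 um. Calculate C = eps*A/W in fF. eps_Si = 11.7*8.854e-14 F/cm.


Step 1: eps_Si = 11.7 * 8.854e-14 = 1.035918e-12 F/cm
Step 2: W in cm = 4.33 * 1e-4 = 4.33e-04 cm
Step 3: C = 1.035918e-12 * 8.111e-05 / 4.33e-04 = 1.940492e-13 F
Step 4: C = 194.05 fF

194.05


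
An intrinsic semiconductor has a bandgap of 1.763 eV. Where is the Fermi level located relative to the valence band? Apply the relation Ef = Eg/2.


Step 1: For an intrinsic semiconductor, the Fermi level sits at midgap.
Step 2: Ef = Eg / 2 = 1.763 / 2 = 0.8815 eV

0.8815


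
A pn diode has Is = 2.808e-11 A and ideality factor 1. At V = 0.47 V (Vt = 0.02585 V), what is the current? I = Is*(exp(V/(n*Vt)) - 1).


Step 1: V/(n*Vt) = 0.47/(1*0.02585) = 18.1818
Step 2: exp(18.1818) = 7.8751e+07
Step 3: I = 2.808e-11 * (7.8751e+07 - 1) = 2.21e-03 A

2.21e-03


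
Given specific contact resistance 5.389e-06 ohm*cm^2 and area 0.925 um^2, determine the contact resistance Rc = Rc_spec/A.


Step 1: Convert area to cm^2: 0.925 um^2 = 9.2500e-09 cm^2
Step 2: Rc = Rc_spec / A = 5.389e-06 / 9.2500e-09
Step 3: Rc = 5.83e+02 ohms

5.83e+02


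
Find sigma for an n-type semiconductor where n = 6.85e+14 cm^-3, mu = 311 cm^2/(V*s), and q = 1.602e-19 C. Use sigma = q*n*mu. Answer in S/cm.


Step 1: sigma = q * n * mu
Step 2: sigma = 1.602e-19 * 6.85e+14 * 311
Step 3: sigma = 3.413e-02 S/cm

3.413e-02


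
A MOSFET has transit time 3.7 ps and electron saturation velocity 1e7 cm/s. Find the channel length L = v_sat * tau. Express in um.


Step 1: tau in seconds = 3.7 ps * 1e-12 = 3.7000e-12 s
Step 2: L = v_sat * tau = 1e7 * 3.7000e-12 = 3.7000e-05 cm
Step 3: L in um = 3.7000e-05 * 1e4 = 0.37 um

0.37


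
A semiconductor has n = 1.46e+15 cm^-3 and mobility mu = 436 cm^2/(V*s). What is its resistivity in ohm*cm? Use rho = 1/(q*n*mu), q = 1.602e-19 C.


Step 1: sigma = q * n * mu = 1.602e-19 * 1.46e+15 * 436 = 1.01977e-01 S/cm
Step 2: rho = 1 / sigma = 1 / 1.01977e-01 = 9.806 ohm*cm

9.806


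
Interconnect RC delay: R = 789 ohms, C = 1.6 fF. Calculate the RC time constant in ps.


Step 1: tau = R * C
Step 2: tau = 789 * 1.6 fF = 789 * 1.6e-15 F
Step 3: tau = 1.2624e-12 s = 1.2624 ps

1.2624


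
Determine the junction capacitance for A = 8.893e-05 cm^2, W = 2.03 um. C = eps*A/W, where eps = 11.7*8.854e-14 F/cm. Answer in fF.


Step 1: eps_Si = 11.7 * 8.854e-14 = 1.035918e-12 F/cm
Step 2: W in cm = 2.03 * 1e-4 = 2.03e-04 cm
Step 3: C = 1.035918e-12 * 8.893e-05 / 2.03e-04 = 4.538137e-13 F
Step 4: C = 453.81 fF

453.81


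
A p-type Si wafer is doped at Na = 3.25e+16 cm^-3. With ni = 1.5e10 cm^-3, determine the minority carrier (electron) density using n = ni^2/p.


Step 1: Majority hole concentration p ≈ Na = 3.25e+16 cm^-3
Step 2: n = ni^2 / Na = (1.5e10)^2 / 3.25e+16
Step 3: n = 6.92e+03 cm^-3

6.92e+03


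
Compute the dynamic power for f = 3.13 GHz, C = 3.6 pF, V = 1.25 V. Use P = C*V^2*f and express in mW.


Step 1: V^2 = 1.25^2 = 1.5625 V^2
Step 2: P = C*V^2*f = 3.6e-12 F * 1.5625 * 3.13e9 Hz
Step 3: P = 1.760625e-02 W
Step 4: P = 17.606 mW

17.606


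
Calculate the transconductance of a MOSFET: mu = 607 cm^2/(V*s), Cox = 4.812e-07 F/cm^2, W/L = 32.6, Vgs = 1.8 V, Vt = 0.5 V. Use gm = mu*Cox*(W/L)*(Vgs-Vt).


Step 1: Vov = Vgs - Vt = 1.8 - 0.5 = 1.3 V
Step 2: gm = mu * Cox * (W/L) * Vov
Step 3: gm = 607 * 4.812e-07 * 32.6 * 1.3 = 1.24e-02 S

1.24e-02


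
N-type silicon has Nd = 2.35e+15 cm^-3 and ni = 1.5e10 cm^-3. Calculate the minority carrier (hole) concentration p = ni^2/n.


Step 1: Since Nd >> ni, n ≈ Nd = 2.35e+15 cm^-3
Step 2: p = ni^2 / n = (1.5e10)^2 / 2.35e+15
Step 3: p = 2.25e20 / 2.35e+15 = 9.57e+04 cm^-3

9.57e+04


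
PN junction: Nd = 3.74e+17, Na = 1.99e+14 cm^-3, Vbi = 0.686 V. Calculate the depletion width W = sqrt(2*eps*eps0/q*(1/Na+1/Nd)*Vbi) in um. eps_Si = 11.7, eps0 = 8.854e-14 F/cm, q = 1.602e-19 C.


Step 1: 1/Na + 1/Nd = 1/1.99e+14 + 1/3.74e+17 = 5.02780e-15
Step 2: 2*eps*eps0/q = 2*11.7*8.854e-14/1.602e-19 = 1.293281e+07
Step 3: W^2 = 1.293281e+07 * 5.02780e-15 * 0.686 = 4.46062e-08
Step 4: W = sqrt(4.46062e-08) = 2.112e-04 cm = 2.112 um

2.112


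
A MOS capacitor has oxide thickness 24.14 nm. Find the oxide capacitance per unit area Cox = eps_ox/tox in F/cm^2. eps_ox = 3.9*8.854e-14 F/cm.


Step 1: eps_ox = 3.9 * 8.854e-14 = 3.45306e-13 F/cm
Step 2: tox in cm = 24.14 nm * 1e-7 = 2.4140e-06 cm
Step 3: Cox = 3.45306e-13 / 2.4140e-06 = 1.43e-07 F/cm^2

1.43e-07


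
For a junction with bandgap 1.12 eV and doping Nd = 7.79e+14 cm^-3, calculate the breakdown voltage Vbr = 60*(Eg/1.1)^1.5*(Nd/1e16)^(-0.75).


Step 1: Eg/1.1 = 1.12/1.1 = 1.018182
Step 2: (Eg/1.1)^1.5 = 1.018182^1.5 = 1.027397
Step 3: (Nd/1e16)^(-0.75) = (0.0779)^(-0.75) = 6.781830
Step 4: Vbr = 60 * 1.027397 * 6.781830 = 418.1 V

418.1


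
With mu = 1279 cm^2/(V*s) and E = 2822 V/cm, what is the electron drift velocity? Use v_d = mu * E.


Step 1: v_d = mu * E
Step 2: v_d = 1279 * 2822 = 3609338
Step 3: v_d = 3.61e+06 cm/s

3.61e+06


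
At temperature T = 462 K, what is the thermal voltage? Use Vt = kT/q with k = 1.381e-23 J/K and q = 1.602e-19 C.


Step 1: kT = 1.381e-23 * 462 = 6.38022e-21 J
Step 2: Vt = kT/q = 6.38022e-21 / 1.602e-19
Step 3: Vt = 0.03983 V

0.03983


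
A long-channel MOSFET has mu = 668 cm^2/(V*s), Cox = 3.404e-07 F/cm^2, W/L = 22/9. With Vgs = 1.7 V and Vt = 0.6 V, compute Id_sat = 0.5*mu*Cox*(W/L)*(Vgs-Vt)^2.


Step 1: Overdrive voltage Vov = Vgs - Vt = 1.7 - 0.6 = 1.1 V
Step 2: W/L = 22/9 = 2.44444
Step 3: Id = 0.5 * 668 * 3.404e-07 * 2.44444 * 1.1^2
Step 4: Id = 3.36e-04 A

3.36e-04


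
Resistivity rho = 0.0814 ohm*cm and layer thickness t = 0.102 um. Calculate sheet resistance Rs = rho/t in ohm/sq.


Step 1: Convert thickness to cm: t = 0.102 um = 1.0200e-05 cm
Step 2: Rs = rho / t = 0.0814 / 1.0200e-05
Step 3: Rs = 7980.4 ohm/sq

7980.4


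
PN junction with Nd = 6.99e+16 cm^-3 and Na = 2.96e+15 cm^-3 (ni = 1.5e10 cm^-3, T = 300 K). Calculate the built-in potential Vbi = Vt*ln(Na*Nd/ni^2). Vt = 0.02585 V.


Step 1: Compute Na*Nd/ni^2 = 2.96e+15 * 6.99e+16 / (1.5e10)^2 = 9.1957e+11
Step 2: ln(9.1957e+11) = 27.5472
Step 3: Vbi = 0.02585 * 27.5472 = 0.712 V

0.712


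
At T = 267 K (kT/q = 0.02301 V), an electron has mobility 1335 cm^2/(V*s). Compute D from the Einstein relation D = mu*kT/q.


Step 1: D = mu * (kT/q)
Step 2: D = 1335 * 0.02301
Step 3: D = 30.72 cm^2/s

30.72


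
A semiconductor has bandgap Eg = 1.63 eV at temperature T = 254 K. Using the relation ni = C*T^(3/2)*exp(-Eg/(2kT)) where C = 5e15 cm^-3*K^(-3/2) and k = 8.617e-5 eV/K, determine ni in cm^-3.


Step 1: Compute kT = 8.617e-5 * 254 = 0.02188718 eV
Step 2: Exponent = -Eg/(2kT) = -1.63/(2*0.02188718) = -37.23641
Step 3: T^(3/2) = 254^1.5 = 4048.09
Step 4: ni = 5e15 * 4048.09 * exp(-37.23641) = 1.36e+03 cm^-3

1.36e+03


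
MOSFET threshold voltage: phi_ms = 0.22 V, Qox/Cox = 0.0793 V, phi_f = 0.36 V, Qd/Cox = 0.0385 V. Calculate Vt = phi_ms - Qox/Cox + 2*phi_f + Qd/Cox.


Step 1: Vt = phi_ms - Qox/Cox + 2*phi_f + Qd/Cox
Step 2: Vt = 0.22 - 0.0793 + 2*0.36 + 0.0385
Step 3: Vt = 0.22 - 0.0793 + 0.72 + 0.0385
Step 4: Vt = 0.8992 V

0.8992


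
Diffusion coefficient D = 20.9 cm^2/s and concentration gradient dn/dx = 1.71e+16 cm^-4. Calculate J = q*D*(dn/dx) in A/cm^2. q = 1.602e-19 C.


Step 1: J = q * D * (dn/dx)
Step 2: J = 1.602e-19 * 20.9 * 1.71e+16
Step 3: J = 5.73e-02 A/cm^2

5.73e-02


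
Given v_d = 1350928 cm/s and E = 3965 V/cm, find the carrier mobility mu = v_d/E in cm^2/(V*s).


Step 1: mu = v_d / E
Step 2: mu = 1350928 / 3965
Step 3: mu = 340.71 cm^2/(V*s)

340.71


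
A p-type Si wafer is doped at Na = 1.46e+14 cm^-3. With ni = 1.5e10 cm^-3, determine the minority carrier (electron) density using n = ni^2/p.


Step 1: Majority hole concentration p ≈ Na = 1.46e+14 cm^-3
Step 2: n = ni^2 / Na = (1.5e10)^2 / 1.46e+14
Step 3: n = 1.54e+06 cm^-3

1.54e+06


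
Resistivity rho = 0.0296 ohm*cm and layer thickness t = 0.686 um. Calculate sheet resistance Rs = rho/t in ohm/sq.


Step 1: Convert thickness to cm: t = 0.686 um = 6.8600e-05 cm
Step 2: Rs = rho / t = 0.0296 / 6.8600e-05
Step 3: Rs = 431.5 ohm/sq

431.5


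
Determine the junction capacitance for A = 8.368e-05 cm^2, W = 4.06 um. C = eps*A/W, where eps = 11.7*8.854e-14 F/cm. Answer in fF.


Step 1: eps_Si = 11.7 * 8.854e-14 = 1.035918e-12 F/cm
Step 2: W in cm = 4.06 * 1e-4 = 4.06e-04 cm
Step 3: C = 1.035918e-12 * 8.368e-05 / 4.06e-04 = 2.135114e-13 F
Step 4: C = 213.51 fF

213.51


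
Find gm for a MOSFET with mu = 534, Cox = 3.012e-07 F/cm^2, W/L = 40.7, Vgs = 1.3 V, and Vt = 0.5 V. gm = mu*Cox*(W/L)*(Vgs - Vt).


Step 1: Vov = Vgs - Vt = 1.3 - 0.5 = 0.8 V
Step 2: gm = mu * Cox * (W/L) * Vov
Step 3: gm = 534 * 3.012e-07 * 40.7 * 0.8 = 5.24e-03 S

5.24e-03


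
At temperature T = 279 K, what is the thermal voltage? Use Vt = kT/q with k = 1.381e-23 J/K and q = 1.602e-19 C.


Step 1: kT = 1.381e-23 * 279 = 3.85299e-21 J
Step 2: Vt = kT/q = 3.85299e-21 / 1.602e-19
Step 3: Vt = 0.02405 V

0.02405


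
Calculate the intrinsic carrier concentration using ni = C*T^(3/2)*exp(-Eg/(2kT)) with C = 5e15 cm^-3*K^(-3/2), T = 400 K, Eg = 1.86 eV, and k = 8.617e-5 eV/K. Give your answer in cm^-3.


Step 1: Compute kT = 8.617e-5 * 400 = 0.034468 eV
Step 2: Exponent = -Eg/(2kT) = -1.86/(2*0.034468) = -26.98155
Step 3: T^(3/2) = 400^1.5 = 8000.00
Step 4: ni = 5e15 * 8000.00 * exp(-26.98155) = 7.66e+07 cm^-3

7.66e+07


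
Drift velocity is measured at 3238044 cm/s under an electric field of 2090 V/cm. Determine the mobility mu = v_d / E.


Step 1: mu = v_d / E
Step 2: mu = 3238044 / 2090
Step 3: mu = 1549.3 cm^2/(V*s)

1549.3


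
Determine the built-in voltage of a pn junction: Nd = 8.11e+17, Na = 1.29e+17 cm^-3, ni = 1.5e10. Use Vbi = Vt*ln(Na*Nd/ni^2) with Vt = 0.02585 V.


Step 1: Compute Na*Nd/ni^2 = 1.29e+17 * 8.11e+17 / (1.5e10)^2 = 4.6497e+14
Step 2: ln(4.6497e+14) = 33.7730
Step 3: Vbi = 0.02585 * 33.7730 = 0.873 V

0.873


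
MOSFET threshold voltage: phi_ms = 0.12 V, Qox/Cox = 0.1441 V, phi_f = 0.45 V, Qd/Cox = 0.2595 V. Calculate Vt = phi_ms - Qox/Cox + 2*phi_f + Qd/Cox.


Step 1: Vt = phi_ms - Qox/Cox + 2*phi_f + Qd/Cox
Step 2: Vt = 0.12 - 0.1441 + 2*0.45 + 0.2595
Step 3: Vt = 0.12 - 0.1441 + 0.9 + 0.2595
Step 4: Vt = 1.1354 V

1.1354


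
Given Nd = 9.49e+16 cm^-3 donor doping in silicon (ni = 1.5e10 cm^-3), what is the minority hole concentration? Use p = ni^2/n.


Step 1: Since Nd >> ni, n ≈ Nd = 9.49e+16 cm^-3
Step 2: p = ni^2 / n = (1.5e10)^2 / 9.49e+16
Step 3: p = 2.25e20 / 9.49e+16 = 2.37e+03 cm^-3

2.37e+03


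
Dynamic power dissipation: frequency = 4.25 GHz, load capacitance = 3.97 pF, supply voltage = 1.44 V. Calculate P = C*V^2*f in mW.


Step 1: V^2 = 1.44^2 = 2.0736 V^2
Step 2: P = C*V^2*f = 3.97e-12 F * 2.0736 * 4.25e9 Hz
Step 3: P = 3.4986816e-02 W
Step 4: P = 34.987 mW

34.987


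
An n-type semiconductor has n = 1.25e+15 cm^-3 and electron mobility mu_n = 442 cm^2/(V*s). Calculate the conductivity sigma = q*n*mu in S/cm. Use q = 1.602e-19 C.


Step 1: sigma = q * n * mu
Step 2: sigma = 1.602e-19 * 1.25e+15 * 442
Step 3: sigma = 8.851e-02 S/cm

8.851e-02


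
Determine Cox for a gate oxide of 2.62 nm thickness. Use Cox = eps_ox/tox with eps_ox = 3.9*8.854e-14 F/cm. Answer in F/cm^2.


Step 1: eps_ox = 3.9 * 8.854e-14 = 3.45306e-13 F/cm
Step 2: tox in cm = 2.62 nm * 1e-7 = 2.6200e-07 cm
Step 3: Cox = 3.45306e-13 / 2.6200e-07 = 1.32e-06 F/cm^2

1.32e-06


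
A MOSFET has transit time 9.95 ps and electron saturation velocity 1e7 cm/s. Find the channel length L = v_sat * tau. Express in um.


Step 1: tau in seconds = 9.95 ps * 1e-12 = 9.9500e-12 s
Step 2: L = v_sat * tau = 1e7 * 9.9500e-12 = 9.9500e-05 cm
Step 3: L in um = 9.9500e-05 * 1e4 = 0.995 um

0.995


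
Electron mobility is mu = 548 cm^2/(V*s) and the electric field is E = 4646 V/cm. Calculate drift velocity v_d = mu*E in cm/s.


Step 1: v_d = mu * E
Step 2: v_d = 548 * 4646 = 2546008
Step 3: v_d = 2.55e+06 cm/s

2.55e+06


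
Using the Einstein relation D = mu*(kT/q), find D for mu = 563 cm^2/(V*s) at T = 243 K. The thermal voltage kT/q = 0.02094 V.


Step 1: D = mu * (kT/q)
Step 2: D = 563 * 0.02094
Step 3: D = 11.79 cm^2/s

11.79


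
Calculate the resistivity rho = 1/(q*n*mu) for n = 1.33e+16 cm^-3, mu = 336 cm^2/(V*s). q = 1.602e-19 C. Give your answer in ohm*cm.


Step 1: sigma = q * n * mu = 1.602e-19 * 1.33e+16 * 336 = 7.15902e-01 S/cm
Step 2: rho = 1 / sigma = 1 / 7.15902e-01 = 1.397 ohm*cm

1.397


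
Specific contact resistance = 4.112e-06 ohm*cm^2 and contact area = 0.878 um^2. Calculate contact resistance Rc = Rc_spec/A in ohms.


Step 1: Convert area to cm^2: 0.878 um^2 = 8.7800e-09 cm^2
Step 2: Rc = Rc_spec / A = 4.112e-06 / 8.7800e-09
Step 3: Rc = 4.68e+02 ohms

4.68e+02


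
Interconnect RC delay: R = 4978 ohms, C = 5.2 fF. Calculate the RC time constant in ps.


Step 1: tau = R * C
Step 2: tau = 4978 * 5.2 fF = 4978 * 5.2e-15 F
Step 3: tau = 2.58856e-11 s = 25.8856 ps

25.8856


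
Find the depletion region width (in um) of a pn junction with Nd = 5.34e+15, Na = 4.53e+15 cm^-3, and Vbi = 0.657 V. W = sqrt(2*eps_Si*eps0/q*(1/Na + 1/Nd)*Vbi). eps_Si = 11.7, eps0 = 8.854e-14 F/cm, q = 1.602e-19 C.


Step 1: 1/Na + 1/Nd = 1/4.53e+15 + 1/5.34e+15 = 4.08016e-16
Step 2: 2*eps*eps0/q = 2*11.7*8.854e-14/1.602e-19 = 1.293281e+07
Step 3: W^2 = 1.293281e+07 * 4.08016e-16 * 0.657 = 3.46685e-09
Step 4: W = sqrt(3.46685e-09) = 5.888e-05 cm = 0.5888 um

0.5888


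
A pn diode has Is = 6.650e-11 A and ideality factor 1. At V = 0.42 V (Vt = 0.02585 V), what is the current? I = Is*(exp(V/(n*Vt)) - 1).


Step 1: V/(n*Vt) = 0.42/(1*0.02585) = 16.2476
Step 2: exp(16.2476) = 1.1383e+07
Step 3: I = 6.650e-11 * (1.1383e+07 - 1) = 7.57e-04 A

7.57e-04


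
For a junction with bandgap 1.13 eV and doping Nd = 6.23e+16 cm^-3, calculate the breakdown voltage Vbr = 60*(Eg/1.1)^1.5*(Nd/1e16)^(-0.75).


Step 1: Eg/1.1 = 1.13/1.1 = 1.027273
Step 2: (Eg/1.1)^1.5 = 1.027273^1.5 = 1.041187
Step 3: (Nd/1e16)^(-0.75) = (6.23)^(-0.75) = 0.253591
Step 4: Vbr = 60 * 1.041187 * 0.253591 = 15.8 V

15.8


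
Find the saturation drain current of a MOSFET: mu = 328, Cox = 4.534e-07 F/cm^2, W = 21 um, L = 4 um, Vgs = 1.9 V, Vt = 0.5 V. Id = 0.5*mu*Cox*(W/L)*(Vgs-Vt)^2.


Step 1: Overdrive voltage Vov = Vgs - Vt = 1.9 - 0.5 = 1.4 V
Step 2: W/L = 21/4 = 5.25
Step 3: Id = 0.5 * 328 * 4.534e-07 * 5.25 * 1.4^2
Step 4: Id = 7.65e-04 A

7.65e-04


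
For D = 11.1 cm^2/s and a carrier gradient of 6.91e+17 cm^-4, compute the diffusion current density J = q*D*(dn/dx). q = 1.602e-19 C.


Step 1: J = q * D * (dn/dx)
Step 2: J = 1.602e-19 * 11.1 * 6.91e+17
Step 3: J = 1.23e+00 A/cm^2

1.23e+00


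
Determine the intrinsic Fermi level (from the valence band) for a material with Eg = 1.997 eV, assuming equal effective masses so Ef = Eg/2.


Step 1: For an intrinsic semiconductor, the Fermi level sits at midgap.
Step 2: Ef = Eg / 2 = 1.997 / 2 = 0.9985 eV

0.9985


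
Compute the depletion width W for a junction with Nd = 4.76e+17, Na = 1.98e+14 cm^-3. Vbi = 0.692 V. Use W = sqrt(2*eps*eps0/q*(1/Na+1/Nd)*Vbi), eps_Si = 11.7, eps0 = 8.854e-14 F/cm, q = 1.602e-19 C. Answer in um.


Step 1: 1/Na + 1/Nd = 1/1.98e+14 + 1/4.76e+17 = 5.05261e-15
Step 2: 2*eps*eps0/q = 2*11.7*8.854e-14/1.602e-19 = 1.293281e+07
Step 3: W^2 = 1.293281e+07 * 5.05261e-15 * 0.692 = 4.52184e-08
Step 4: W = sqrt(4.52184e-08) = 2.126e-04 cm = 2.126 um

2.126


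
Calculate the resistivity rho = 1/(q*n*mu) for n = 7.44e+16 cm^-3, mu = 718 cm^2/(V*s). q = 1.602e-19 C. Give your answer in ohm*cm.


Step 1: sigma = q * n * mu = 1.602e-19 * 7.44e+16 * 718 = 8.55776e+00 S/cm
Step 2: rho = 1 / sigma = 1 / 8.55776e+00 = 0.1169 ohm*cm

0.1169


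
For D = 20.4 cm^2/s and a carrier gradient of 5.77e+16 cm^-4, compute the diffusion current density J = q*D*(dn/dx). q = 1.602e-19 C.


Step 1: J = q * D * (dn/dx)
Step 2: J = 1.602e-19 * 20.4 * 5.77e+16
Step 3: J = 1.89e-01 A/cm^2

1.89e-01


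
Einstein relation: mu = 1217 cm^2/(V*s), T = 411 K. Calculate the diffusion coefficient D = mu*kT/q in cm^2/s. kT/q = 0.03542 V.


Step 1: D = mu * (kT/q)
Step 2: D = 1217 * 0.03542
Step 3: D = 43.11 cm^2/s

43.11


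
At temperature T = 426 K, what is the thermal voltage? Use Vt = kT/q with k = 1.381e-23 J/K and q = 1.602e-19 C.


Step 1: kT = 1.381e-23 * 426 = 5.88306e-21 J
Step 2: Vt = kT/q = 5.88306e-21 / 1.602e-19
Step 3: Vt = 0.03672 V

0.03672


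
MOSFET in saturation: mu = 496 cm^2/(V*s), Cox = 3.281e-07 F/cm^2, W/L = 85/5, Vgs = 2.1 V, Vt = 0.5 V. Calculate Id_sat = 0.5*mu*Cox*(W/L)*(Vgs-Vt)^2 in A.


Step 1: Overdrive voltage Vov = Vgs - Vt = 2.1 - 0.5 = 1.6 V
Step 2: W/L = 85/5 = 17
Step 3: Id = 0.5 * 496 * 3.281e-07 * 17 * 1.6^2
Step 4: Id = 3.54e-03 A

3.54e-03


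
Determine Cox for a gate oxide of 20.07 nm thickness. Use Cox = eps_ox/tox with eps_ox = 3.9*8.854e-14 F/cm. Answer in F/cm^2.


Step 1: eps_ox = 3.9 * 8.854e-14 = 3.45306e-13 F/cm
Step 2: tox in cm = 20.07 nm * 1e-7 = 2.0070e-06 cm
Step 3: Cox = 3.45306e-13 / 2.0070e-06 = 1.72e-07 F/cm^2

1.72e-07


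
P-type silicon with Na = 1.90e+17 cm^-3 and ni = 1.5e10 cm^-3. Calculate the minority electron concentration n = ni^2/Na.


Step 1: Majority hole concentration p ≈ Na = 1.90e+17 cm^-3
Step 2: n = ni^2 / Na = (1.5e10)^2 / 1.90e+17
Step 3: n = 1.18e+03 cm^-3

1.18e+03


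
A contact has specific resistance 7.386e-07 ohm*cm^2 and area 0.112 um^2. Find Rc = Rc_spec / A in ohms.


Step 1: Convert area to cm^2: 0.112 um^2 = 1.1200e-09 cm^2
Step 2: Rc = Rc_spec / A = 7.386e-07 / 1.1200e-09
Step 3: Rc = 6.59e+02 ohms

6.59e+02


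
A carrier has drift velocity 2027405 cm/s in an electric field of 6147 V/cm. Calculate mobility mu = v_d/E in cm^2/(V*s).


Step 1: mu = v_d / E
Step 2: mu = 2027405 / 6147
Step 3: mu = 329.82 cm^2/(V*s)

329.82


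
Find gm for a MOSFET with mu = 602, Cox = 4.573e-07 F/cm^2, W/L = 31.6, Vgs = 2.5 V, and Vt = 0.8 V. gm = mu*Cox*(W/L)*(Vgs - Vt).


Step 1: Vov = Vgs - Vt = 2.5 - 0.8 = 1.7 V
Step 2: gm = mu * Cox * (W/L) * Vov
Step 3: gm = 602 * 4.573e-07 * 31.6 * 1.7 = 1.48e-02 S

1.48e-02


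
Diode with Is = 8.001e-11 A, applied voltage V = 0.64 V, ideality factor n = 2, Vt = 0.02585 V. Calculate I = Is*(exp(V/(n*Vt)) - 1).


Step 1: V/(n*Vt) = 0.64/(2*0.02585) = 12.3791
Step 2: exp(12.3791) = 2.3778e+05
Step 3: I = 8.001e-11 * (2.3778e+05 - 1) = 1.90e-05 A

1.90e-05


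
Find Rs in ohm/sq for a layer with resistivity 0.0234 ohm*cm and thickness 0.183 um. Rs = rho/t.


Step 1: Convert thickness to cm: t = 0.183 um = 1.8300e-05 cm
Step 2: Rs = rho / t = 0.0234 / 1.8300e-05
Step 3: Rs = 1278.7 ohm/sq

1278.7


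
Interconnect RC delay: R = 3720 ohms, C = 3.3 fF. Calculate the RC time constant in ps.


Step 1: tau = R * C
Step 2: tau = 3720 * 3.3 fF = 3720 * 3.3e-15 F
Step 3: tau = 1.2276e-11 s = 12.276 ps

12.276


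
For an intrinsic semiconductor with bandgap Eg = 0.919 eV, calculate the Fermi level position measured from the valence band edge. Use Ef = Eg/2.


Step 1: For an intrinsic semiconductor, the Fermi level sits at midgap.
Step 2: Ef = Eg / 2 = 0.919 / 2 = 0.4595 eV

0.4595


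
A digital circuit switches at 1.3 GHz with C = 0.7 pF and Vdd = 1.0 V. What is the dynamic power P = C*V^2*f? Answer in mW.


Step 1: V^2 = 1.0^2 = 1.0 V^2
Step 2: P = C*V^2*f = 0.7e-12 F * 1.0 * 1.3e9 Hz
Step 3: P = 9.1e-04 W
Step 4: P = 0.91 mW

0.91


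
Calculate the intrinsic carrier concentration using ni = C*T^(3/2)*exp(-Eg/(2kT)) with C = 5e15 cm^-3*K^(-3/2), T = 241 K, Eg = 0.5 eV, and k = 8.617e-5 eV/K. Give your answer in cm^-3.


Step 1: Compute kT = 8.617e-5 * 241 = 0.02076697 eV
Step 2: Exponent = -Eg/(2kT) = -0.5/(2*0.02076697) = -12.03835
Step 3: T^(3/2) = 241^1.5 = 3741.33
Step 4: ni = 5e15 * 3741.33 * exp(-12.03835) = 1.11e+14 cm^-3

1.11e+14


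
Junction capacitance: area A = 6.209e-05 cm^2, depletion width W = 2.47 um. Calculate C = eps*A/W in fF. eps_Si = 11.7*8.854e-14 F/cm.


Step 1: eps_Si = 11.7 * 8.854e-14 = 1.035918e-12 F/cm
Step 2: W in cm = 2.47 * 1e-4 = 2.47e-04 cm
Step 3: C = 1.035918e-12 * 6.209e-05 / 2.47e-04 = 2.604055e-13 F
Step 4: C = 260.41 fF

260.41


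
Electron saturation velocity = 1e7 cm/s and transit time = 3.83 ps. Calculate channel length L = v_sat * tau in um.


Step 1: tau in seconds = 3.83 ps * 1e-12 = 3.8300e-12 s
Step 2: L = v_sat * tau = 1e7 * 3.8300e-12 = 3.8300e-05 cm
Step 3: L in um = 3.8300e-05 * 1e4 = 0.383 um

0.383


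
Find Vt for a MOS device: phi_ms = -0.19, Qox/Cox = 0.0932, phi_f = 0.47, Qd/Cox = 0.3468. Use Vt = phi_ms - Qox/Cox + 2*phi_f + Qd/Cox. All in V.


Step 1: Vt = phi_ms - Qox/Cox + 2*phi_f + Qd/Cox
Step 2: Vt = -0.19 - 0.0932 + 2*0.47 + 0.3468
Step 3: Vt = -0.19 - 0.0932 + 0.94 + 0.3468
Step 4: Vt = 1.0036 V

1.0036


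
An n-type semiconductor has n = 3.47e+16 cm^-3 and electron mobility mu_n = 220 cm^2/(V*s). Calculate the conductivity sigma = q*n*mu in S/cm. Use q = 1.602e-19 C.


Step 1: sigma = q * n * mu
Step 2: sigma = 1.602e-19 * 3.47e+16 * 220
Step 3: sigma = 1.223e+00 S/cm

1.223e+00


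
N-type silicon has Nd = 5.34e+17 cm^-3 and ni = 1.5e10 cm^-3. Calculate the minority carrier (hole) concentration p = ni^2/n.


Step 1: Since Nd >> ni, n ≈ Nd = 5.34e+17 cm^-3
Step 2: p = ni^2 / n = (1.5e10)^2 / 5.34e+17
Step 3: p = 2.25e20 / 5.34e+17 = 4.21e+02 cm^-3

4.21e+02


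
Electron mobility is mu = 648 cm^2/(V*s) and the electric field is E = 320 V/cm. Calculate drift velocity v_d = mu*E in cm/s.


Step 1: v_d = mu * E
Step 2: v_d = 648 * 320 = 207360
Step 3: v_d = 2.07e+05 cm/s

2.07e+05


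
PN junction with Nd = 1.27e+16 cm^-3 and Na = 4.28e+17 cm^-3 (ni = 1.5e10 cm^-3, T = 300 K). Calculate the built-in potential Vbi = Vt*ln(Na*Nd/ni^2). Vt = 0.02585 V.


Step 1: Compute Na*Nd/ni^2 = 4.28e+17 * 1.27e+16 / (1.5e10)^2 = 2.4158e+13
Step 2: ln(2.4158e+13) = 30.8156
Step 3: Vbi = 0.02585 * 30.8156 = 0.797 V

0.797


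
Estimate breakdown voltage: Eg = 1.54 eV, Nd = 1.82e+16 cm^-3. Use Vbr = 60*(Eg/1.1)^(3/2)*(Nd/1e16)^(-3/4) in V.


Step 1: Eg/1.1 = 1.54/1.1 = 1.400000
Step 2: (Eg/1.1)^1.5 = 1.400000^1.5 = 1.656502
Step 3: (Nd/1e16)^(-0.75) = (1.82)^(-0.75) = 0.638185
Step 4: Vbr = 60 * 1.656502 * 0.638185 = 63.4 V

63.4


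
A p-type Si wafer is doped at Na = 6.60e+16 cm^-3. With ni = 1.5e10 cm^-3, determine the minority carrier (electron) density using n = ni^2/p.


Step 1: Majority hole concentration p ≈ Na = 6.60e+16 cm^-3
Step 2: n = ni^2 / Na = (1.5e10)^2 / 6.60e+16
Step 3: n = 3.41e+03 cm^-3

3.41e+03


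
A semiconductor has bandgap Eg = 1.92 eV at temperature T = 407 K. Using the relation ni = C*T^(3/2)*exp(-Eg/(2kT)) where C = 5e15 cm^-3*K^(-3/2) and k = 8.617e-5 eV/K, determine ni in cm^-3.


Step 1: Compute kT = 8.617e-5 * 407 = 0.03507119 eV
Step 2: Exponent = -Eg/(2kT) = -1.92/(2*0.03507119) = -27.37289
Step 3: T^(3/2) = 407^1.5 = 8210.92
Step 4: ni = 5e15 * 8210.92 * exp(-27.37289) = 5.31e+07 cm^-3

5.31e+07


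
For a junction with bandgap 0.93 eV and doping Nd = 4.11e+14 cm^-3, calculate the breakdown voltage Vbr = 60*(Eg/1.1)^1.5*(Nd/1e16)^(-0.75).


Step 1: Eg/1.1 = 0.93/1.1 = 0.845455
Step 2: (Eg/1.1)^1.5 = 0.845455^1.5 = 0.777384
Step 3: (Nd/1e16)^(-0.75) = (0.0411)^(-0.75) = 10.955158
Step 4: Vbr = 60 * 0.777384 * 10.955158 = 511.0 V

511.0


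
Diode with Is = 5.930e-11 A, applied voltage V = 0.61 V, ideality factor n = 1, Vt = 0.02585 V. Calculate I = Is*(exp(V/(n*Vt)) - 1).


Step 1: V/(n*Vt) = 0.61/(1*0.02585) = 23.5977
Step 2: exp(23.5977) = 1.7715e+10
Step 3: I = 5.930e-11 * (1.7715e+10 - 1) = 1.05e+00 A

1.05e+00


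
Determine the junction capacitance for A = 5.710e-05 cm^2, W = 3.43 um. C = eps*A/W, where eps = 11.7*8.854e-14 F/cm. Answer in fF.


Step 1: eps_Si = 11.7 * 8.854e-14 = 1.035918e-12 F/cm
Step 2: W in cm = 3.43 * 1e-4 = 3.43e-04 cm
Step 3: C = 1.035918e-12 * 5.710e-05 / 3.43e-04 = 1.724517e-13 F
Step 4: C = 172.45 fF

172.45


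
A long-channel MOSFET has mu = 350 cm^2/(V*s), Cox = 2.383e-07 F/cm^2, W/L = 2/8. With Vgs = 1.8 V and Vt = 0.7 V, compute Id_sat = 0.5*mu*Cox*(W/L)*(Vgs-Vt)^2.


Step 1: Overdrive voltage Vov = Vgs - Vt = 1.8 - 0.7 = 1.1 V
Step 2: W/L = 2/8 = 0.25
Step 3: Id = 0.5 * 350 * 2.383e-07 * 0.25 * 1.1^2
Step 4: Id = 1.26e-05 A

1.26e-05


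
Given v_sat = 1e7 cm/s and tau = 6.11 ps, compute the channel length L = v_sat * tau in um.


Step 1: tau in seconds = 6.11 ps * 1e-12 = 6.1100e-12 s
Step 2: L = v_sat * tau = 1e7 * 6.1100e-12 = 6.1100e-05 cm
Step 3: L in um = 6.1100e-05 * 1e4 = 0.611 um

0.611


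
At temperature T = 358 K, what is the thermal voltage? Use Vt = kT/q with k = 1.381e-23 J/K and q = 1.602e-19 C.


Step 1: kT = 1.381e-23 * 358 = 4.94398e-21 J
Step 2: Vt = kT/q = 4.94398e-21 / 1.602e-19
Step 3: Vt = 0.03086 V

0.03086


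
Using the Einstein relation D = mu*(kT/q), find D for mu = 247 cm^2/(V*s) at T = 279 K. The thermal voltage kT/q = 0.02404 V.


Step 1: D = mu * (kT/q)
Step 2: D = 247 * 0.02404
Step 3: D = 5.94 cm^2/s

5.94


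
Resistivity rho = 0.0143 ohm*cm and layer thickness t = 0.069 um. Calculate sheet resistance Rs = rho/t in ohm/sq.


Step 1: Convert thickness to cm: t = 0.069 um = 6.9000e-06 cm
Step 2: Rs = rho / t = 0.0143 / 6.9000e-06
Step 3: Rs = 2072.5 ohm/sq

2072.5


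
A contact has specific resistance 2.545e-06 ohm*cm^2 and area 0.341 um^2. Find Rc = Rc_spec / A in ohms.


Step 1: Convert area to cm^2: 0.341 um^2 = 3.4100e-09 cm^2
Step 2: Rc = Rc_spec / A = 2.545e-06 / 3.4100e-09
Step 3: Rc = 7.46e+02 ohms

7.46e+02


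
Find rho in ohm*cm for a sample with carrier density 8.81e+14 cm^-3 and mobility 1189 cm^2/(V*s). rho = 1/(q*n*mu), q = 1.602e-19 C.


Step 1: sigma = q * n * mu = 1.602e-19 * 8.81e+14 * 1189 = 1.67811e-01 S/cm
Step 2: rho = 1 / sigma = 1 / 1.67811e-01 = 5.959 ohm*cm

5.959


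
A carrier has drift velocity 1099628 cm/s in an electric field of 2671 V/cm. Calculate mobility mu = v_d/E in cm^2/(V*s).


Step 1: mu = v_d / E
Step 2: mu = 1099628 / 2671
Step 3: mu = 411.69 cm^2/(V*s)

411.69


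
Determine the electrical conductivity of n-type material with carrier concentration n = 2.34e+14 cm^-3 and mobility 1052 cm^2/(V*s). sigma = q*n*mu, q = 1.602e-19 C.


Step 1: sigma = q * n * mu
Step 2: sigma = 1.602e-19 * 2.34e+14 * 1052
Step 3: sigma = 3.944e-02 S/cm

3.944e-02


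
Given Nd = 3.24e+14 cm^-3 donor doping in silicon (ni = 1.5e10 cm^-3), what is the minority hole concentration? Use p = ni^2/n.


Step 1: Since Nd >> ni, n ≈ Nd = 3.24e+14 cm^-3
Step 2: p = ni^2 / n = (1.5e10)^2 / 3.24e+14
Step 3: p = 2.25e20 / 3.24e+14 = 6.94e+05 cm^-3

6.94e+05


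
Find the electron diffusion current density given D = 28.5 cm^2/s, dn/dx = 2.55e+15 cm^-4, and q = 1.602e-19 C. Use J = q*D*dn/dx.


Step 1: J = q * D * (dn/dx)
Step 2: J = 1.602e-19 * 28.5 * 2.55e+15
Step 3: J = 1.16e-02 A/cm^2

1.16e-02


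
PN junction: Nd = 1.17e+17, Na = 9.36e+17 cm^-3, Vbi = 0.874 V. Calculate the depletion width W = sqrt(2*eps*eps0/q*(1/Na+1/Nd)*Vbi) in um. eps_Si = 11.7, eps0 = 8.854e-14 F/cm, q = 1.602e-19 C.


Step 1: 1/Na + 1/Nd = 1/9.36e+17 + 1/1.17e+17 = 9.61538e-18
Step 2: 2*eps*eps0/q = 2*11.7*8.854e-14/1.602e-19 = 1.293281e+07
Step 3: W^2 = 1.293281e+07 * 9.61538e-18 * 0.874 = 1.08685e-10
Step 4: W = sqrt(1.08685e-10) = 1.043e-05 cm = 0.1043 um

0.1043


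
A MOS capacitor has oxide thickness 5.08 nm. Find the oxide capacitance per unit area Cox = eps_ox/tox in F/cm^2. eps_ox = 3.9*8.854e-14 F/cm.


Step 1: eps_ox = 3.9 * 8.854e-14 = 3.45306e-13 F/cm
Step 2: tox in cm = 5.08 nm * 1e-7 = 5.0800e-07 cm
Step 3: Cox = 3.45306e-13 / 5.0800e-07 = 6.80e-07 F/cm^2

6.80e-07


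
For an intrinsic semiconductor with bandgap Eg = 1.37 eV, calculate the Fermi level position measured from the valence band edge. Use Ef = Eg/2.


Step 1: For an intrinsic semiconductor, the Fermi level sits at midgap.
Step 2: Ef = Eg / 2 = 1.37 / 2 = 0.685 eV

0.685


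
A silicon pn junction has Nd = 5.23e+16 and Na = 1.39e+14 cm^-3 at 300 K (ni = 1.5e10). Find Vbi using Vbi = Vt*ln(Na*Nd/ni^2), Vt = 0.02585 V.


Step 1: Compute Na*Nd/ni^2 = 1.39e+14 * 5.23e+16 / (1.5e10)^2 = 3.2310e+10
Step 2: ln(3.2310e+10) = 24.1986
Step 3: Vbi = 0.02585 * 24.1986 = 0.626 V

0.626


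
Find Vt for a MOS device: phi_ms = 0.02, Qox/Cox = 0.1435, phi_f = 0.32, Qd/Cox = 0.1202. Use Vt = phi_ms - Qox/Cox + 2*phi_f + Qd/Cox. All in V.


Step 1: Vt = phi_ms - Qox/Cox + 2*phi_f + Qd/Cox
Step 2: Vt = 0.02 - 0.1435 + 2*0.32 + 0.1202
Step 3: Vt = 0.02 - 0.1435 + 0.64 + 0.1202
Step 4: Vt = 0.6367 V

0.6367


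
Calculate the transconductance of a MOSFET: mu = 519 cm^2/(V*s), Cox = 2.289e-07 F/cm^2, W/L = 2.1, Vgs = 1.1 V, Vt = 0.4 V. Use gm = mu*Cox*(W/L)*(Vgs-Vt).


Step 1: Vov = Vgs - Vt = 1.1 - 0.4 = 0.7 V
Step 2: gm = mu * Cox * (W/L) * Vov
Step 3: gm = 519 * 2.289e-07 * 2.1 * 0.7 = 1.75e-04 S

1.75e-04


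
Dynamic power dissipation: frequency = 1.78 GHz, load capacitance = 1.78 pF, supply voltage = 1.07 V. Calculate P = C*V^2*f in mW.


Step 1: V^2 = 1.07^2 = 1.1449 V^2
Step 2: P = C*V^2*f = 1.78e-12 F * 1.1449 * 1.78e9 Hz
Step 3: P = 3.62750116e-03 W
Step 4: P = 3.628 mW

3.628
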